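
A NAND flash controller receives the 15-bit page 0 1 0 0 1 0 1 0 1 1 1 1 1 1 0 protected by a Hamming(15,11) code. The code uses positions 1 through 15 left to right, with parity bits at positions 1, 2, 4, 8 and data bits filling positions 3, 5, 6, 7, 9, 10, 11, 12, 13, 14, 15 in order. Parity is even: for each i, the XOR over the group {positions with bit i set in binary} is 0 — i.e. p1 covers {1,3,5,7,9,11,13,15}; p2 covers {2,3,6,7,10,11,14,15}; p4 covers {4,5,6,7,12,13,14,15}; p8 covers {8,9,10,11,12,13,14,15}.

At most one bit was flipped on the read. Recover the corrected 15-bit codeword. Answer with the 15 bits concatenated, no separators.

010010001111110

s1 (pos 1,3,5,7,9,11,13,15): 0⊕0⊕1⊕1⊕1⊕1⊕1⊕0 = 1
s2 (pos 2,3,6,7,10,11,14,15): 1⊕0⊕0⊕1⊕1⊕1⊕1⊕0 = 1
s4 (pos 4,5,6,7,12,13,14,15): 0⊕1⊕0⊕1⊕1⊕1⊕1⊕0 = 1
s8 (pos 8,9,10,11,12,13,14,15): 0⊕1⊕1⊕1⊕1⊕1⊕1⊕0 = 0
Syndrome s8…s1 = 0111 → error at position 7.
Flip position 7: 010010101111110 → 010010001111110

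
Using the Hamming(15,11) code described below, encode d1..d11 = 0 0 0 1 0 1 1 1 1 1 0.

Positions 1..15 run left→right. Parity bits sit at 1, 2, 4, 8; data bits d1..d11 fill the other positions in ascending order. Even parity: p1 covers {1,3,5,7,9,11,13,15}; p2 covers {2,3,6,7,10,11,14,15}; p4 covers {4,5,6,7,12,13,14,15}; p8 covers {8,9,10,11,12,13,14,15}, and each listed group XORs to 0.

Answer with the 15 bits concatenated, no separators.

Place data at non-parity positions: p1 p2 0 p4 0 0 1 p8 0 1 1 1 1 1 0
p1 (pos 1,3,5,7,9,11,13,15): XOR of data positions = 0⊕0⊕1⊕0⊕1⊕1⊕0 = 1
p2 (pos 2,3,6,7,10,11,14,15): XOR of data positions = 0⊕0⊕1⊕1⊕1⊕1⊕0 = 0
p4 (pos 4,5,6,7,12,13,14,15): XOR of data positions = 0⊕0⊕1⊕1⊕1⊕1⊕0 = 0
p8 (pos 8,9,10,11,12,13,14,15): XOR of data positions = 0⊕1⊕1⊕1⊕1⊕1⊕0 = 1
Codeword: 100000110111110

100000110111110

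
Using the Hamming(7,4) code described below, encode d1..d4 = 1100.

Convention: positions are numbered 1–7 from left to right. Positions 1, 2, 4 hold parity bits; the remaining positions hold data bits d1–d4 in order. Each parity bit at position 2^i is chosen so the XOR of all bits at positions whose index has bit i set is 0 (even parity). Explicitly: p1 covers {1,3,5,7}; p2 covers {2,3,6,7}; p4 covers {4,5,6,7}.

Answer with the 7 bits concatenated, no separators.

Place data at non-parity positions: p1 p2 1 p4 1 0 0
p1 (pos 1,3,5,7): XOR of data positions = 1⊕1⊕0 = 0
p2 (pos 2,3,6,7): XOR of data positions = 1⊕0⊕0 = 1
p4 (pos 4,5,6,7): XOR of data positions = 1⊕0⊕0 = 1
Codeword: 0111100

0111100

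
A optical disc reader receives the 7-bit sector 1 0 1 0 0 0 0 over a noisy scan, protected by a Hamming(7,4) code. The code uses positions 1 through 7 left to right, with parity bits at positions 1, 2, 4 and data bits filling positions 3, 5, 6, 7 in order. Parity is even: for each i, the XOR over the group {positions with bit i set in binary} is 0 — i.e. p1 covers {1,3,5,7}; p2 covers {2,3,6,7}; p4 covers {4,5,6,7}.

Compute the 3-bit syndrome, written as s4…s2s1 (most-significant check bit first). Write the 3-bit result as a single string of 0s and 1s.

s1 (pos 1,3,5,7): 1⊕1⊕0⊕0 = 0
s2 (pos 2,3,6,7): 0⊕1⊕0⊕0 = 1
s4 (pos 4,5,6,7): 0⊕0⊕0⊕0 = 0
Syndrome s4…s1 = 010 → error at position 2.

010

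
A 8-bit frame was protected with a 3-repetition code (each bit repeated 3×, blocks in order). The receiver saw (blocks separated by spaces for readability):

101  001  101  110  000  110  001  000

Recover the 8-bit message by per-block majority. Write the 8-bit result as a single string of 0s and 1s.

10110100

Block 1 (101): 2 ones → 1
Block 2 (001): 1 one → 0
Block 3 (101): 2 ones → 1
Block 4 (110): 2 ones → 1
Block 5 (000): 0 ones → 0
Block 6 (110): 2 ones → 1
Block 7 (001): 1 one → 0
Block 8 (000): 0 ones → 0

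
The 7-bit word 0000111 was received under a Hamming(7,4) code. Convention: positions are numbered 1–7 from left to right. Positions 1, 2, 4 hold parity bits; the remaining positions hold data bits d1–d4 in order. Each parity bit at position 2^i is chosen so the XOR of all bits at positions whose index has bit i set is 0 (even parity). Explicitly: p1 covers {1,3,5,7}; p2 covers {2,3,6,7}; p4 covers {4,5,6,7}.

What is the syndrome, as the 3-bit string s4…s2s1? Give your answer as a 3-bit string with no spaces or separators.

s1 (pos 1,3,5,7): 0⊕0⊕1⊕1 = 0
s2 (pos 2,3,6,7): 0⊕0⊕1⊕1 = 0
s4 (pos 4,5,6,7): 0⊕1⊕1⊕1 = 1
Syndrome s4…s1 = 100 → error at position 4.

100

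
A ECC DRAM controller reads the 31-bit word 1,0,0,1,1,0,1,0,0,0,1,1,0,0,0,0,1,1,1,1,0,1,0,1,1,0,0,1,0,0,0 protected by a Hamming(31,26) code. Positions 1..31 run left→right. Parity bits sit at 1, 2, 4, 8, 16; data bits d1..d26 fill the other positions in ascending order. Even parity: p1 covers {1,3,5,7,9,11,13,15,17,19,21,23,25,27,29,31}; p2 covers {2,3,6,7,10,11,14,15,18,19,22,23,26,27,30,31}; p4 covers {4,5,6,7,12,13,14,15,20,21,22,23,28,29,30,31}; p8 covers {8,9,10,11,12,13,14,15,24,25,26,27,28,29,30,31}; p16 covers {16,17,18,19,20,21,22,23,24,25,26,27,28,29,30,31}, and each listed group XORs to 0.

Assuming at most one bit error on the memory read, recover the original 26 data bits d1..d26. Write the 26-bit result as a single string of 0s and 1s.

01010011001111101011001000

s1 (pos 1,3,5,7,9,11,13,15,17,19,21,23,25,27,29,31): 1⊕0⊕1⊕1⊕0⊕1⊕0⊕0⊕1⊕1⊕0⊕0⊕1⊕0⊕0⊕0 = 1
s2 (pos 2,3,6,7,10,11,14,15,18,19,22,23,26,27,30,31): 0⊕0⊕0⊕1⊕0⊕1⊕0⊕0⊕1⊕1⊕1⊕0⊕0⊕0⊕0⊕0 = 1
s4 (pos 4,5,6,7,12,13,14,15,20,21,22,23,28,29,30,31): 1⊕1⊕0⊕1⊕1⊕0⊕0⊕0⊕1⊕0⊕1⊕0⊕1⊕0⊕0⊕0 = 1
s8 (pos 8,9,10,11,12,13,14,15,24,25,26,27,28,29,30,31): 0⊕0⊕0⊕1⊕1⊕0⊕0⊕0⊕1⊕1⊕0⊕0⊕1⊕0⊕0⊕0 = 1
s16 (pos 16,17,18,19,20,21,22,23,24,25,26,27,28,29,30,31): 0⊕1⊕1⊕1⊕1⊕0⊕1⊕0⊕1⊕1⊕0⊕0⊕1⊕0⊕0⊕0 = 0
Syndrome s16…s1 = 01111 → error at position 15.
Flip position 15: 1001101000110000111101011001000 → 1001101000110010111101011001000
Read data bits from positions 3,5,6,7,9,10,11,12,13,14,15,17,18,19,20,21,22,23,24,25,26,27,28,29,30,31: 01010011001111101011001000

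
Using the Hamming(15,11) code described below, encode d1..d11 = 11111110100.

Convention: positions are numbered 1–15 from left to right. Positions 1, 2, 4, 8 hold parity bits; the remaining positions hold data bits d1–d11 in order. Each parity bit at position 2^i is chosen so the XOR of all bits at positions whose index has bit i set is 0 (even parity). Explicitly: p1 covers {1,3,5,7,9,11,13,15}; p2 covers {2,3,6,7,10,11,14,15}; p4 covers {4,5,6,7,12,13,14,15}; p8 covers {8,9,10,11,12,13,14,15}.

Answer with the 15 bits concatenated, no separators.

011011101110100

Place data at non-parity positions: p1 p2 1 p4 1 1 1 p8 1 1 1 0 1 0 0
p1 (pos 1,3,5,7,9,11,13,15): XOR of data positions = 1⊕1⊕1⊕1⊕1⊕1⊕0 = 0
p2 (pos 2,3,6,7,10,11,14,15): XOR of data positions = 1⊕1⊕1⊕1⊕1⊕0⊕0 = 1
p4 (pos 4,5,6,7,12,13,14,15): XOR of data positions = 1⊕1⊕1⊕0⊕1⊕0⊕0 = 0
p8 (pos 8,9,10,11,12,13,14,15): XOR of data positions = 1⊕1⊕1⊕0⊕1⊕0⊕0 = 0
Codeword: 011011101110100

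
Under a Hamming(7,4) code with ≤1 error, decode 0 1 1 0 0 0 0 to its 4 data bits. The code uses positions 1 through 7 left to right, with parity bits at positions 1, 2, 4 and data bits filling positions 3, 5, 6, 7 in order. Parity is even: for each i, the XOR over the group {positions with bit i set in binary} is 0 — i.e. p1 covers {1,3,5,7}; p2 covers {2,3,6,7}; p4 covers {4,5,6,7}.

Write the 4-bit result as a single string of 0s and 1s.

s1 (pos 1,3,5,7): 0⊕1⊕0⊕0 = 1
s2 (pos 2,3,6,7): 1⊕1⊕0⊕0 = 0
s4 (pos 4,5,6,7): 0⊕0⊕0⊕0 = 0
Syndrome s4…s1 = 001 → error at position 1.
Flip position 1: 0110000 → 1110000
Read data bits from positions 3,5,6,7: 1000

1000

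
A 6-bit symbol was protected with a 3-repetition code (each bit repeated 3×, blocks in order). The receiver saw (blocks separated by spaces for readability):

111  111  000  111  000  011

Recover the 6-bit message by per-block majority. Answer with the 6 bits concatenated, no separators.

Block 1 (111): 3 ones → 1
Block 2 (111): 3 ones → 1
Block 3 (000): 0 ones → 0
Block 4 (111): 3 ones → 1
Block 5 (000): 0 ones → 0
Block 6 (011): 2 ones → 1

110101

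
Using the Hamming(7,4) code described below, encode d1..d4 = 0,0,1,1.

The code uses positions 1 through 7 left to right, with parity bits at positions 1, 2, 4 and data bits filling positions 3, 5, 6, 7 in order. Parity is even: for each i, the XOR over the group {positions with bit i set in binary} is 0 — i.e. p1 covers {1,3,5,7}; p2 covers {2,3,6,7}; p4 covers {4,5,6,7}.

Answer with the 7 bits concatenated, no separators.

1000011

Place data at non-parity positions: p1 p2 0 p4 0 1 1
p1 (pos 1,3,5,7): XOR of data positions = 0⊕0⊕1 = 1
p2 (pos 2,3,6,7): XOR of data positions = 0⊕1⊕1 = 0
p4 (pos 4,5,6,7): XOR of data positions = 0⊕1⊕1 = 0
Codeword: 1000011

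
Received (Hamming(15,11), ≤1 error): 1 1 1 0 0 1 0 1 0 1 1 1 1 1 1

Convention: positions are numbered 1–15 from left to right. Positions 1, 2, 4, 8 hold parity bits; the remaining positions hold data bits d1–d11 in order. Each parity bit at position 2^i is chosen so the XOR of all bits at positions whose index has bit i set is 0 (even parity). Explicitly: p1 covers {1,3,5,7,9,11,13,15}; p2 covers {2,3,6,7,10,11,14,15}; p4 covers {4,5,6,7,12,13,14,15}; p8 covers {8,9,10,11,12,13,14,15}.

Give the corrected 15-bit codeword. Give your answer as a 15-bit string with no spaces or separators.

111001010111110

s1 (pos 1,3,5,7,9,11,13,15): 1⊕1⊕0⊕0⊕0⊕1⊕1⊕1 = 1
s2 (pos 2,3,6,7,10,11,14,15): 1⊕1⊕1⊕0⊕1⊕1⊕1⊕1 = 1
s4 (pos 4,5,6,7,12,13,14,15): 0⊕0⊕1⊕0⊕1⊕1⊕1⊕1 = 1
s8 (pos 8,9,10,11,12,13,14,15): 1⊕0⊕1⊕1⊕1⊕1⊕1⊕1 = 1
Syndrome s8…s1 = 1111 → error at position 15.
Flip position 15: 111001010111111 → 111001010111110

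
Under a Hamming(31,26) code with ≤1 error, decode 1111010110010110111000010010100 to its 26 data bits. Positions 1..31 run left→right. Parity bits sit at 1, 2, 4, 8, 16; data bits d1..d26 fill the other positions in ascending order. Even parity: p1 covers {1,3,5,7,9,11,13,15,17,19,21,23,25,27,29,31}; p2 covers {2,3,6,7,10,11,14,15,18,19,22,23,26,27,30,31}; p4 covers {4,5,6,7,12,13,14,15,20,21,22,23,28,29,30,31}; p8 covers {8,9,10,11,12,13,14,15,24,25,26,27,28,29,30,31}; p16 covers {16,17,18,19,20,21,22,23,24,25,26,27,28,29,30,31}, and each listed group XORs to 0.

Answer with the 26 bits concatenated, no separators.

10101001011111000010010100

s1 (pos 1,3,5,7,9,11,13,15,17,19,21,23,25,27,29,31): 1⊕1⊕0⊕0⊕1⊕0⊕0⊕1⊕1⊕1⊕0⊕0⊕0⊕1⊕1⊕0 = 0
s2 (pos 2,3,6,7,10,11,14,15,18,19,22,23,26,27,30,31): 1⊕1⊕1⊕0⊕0⊕0⊕1⊕1⊕1⊕1⊕0⊕0⊕0⊕1⊕0⊕0 = 0
s4 (pos 4,5,6,7,12,13,14,15,20,21,22,23,28,29,30,31): 1⊕0⊕1⊕0⊕1⊕0⊕1⊕1⊕0⊕0⊕0⊕0⊕0⊕1⊕0⊕0 = 0
s8 (pos 8,9,10,11,12,13,14,15,24,25,26,27,28,29,30,31): 1⊕1⊕0⊕0⊕1⊕0⊕1⊕1⊕1⊕0⊕0⊕1⊕0⊕1⊕0⊕0 = 0
s16 (pos 16,17,18,19,20,21,22,23,24,25,26,27,28,29,30,31): 0⊕1⊕1⊕1⊕0⊕0⊕0⊕0⊕1⊕0⊕0⊕1⊕0⊕1⊕0⊕0 = 0
Syndrome s16…s1 = 00000 → no error.
Read data bits from positions 3,5,6,7,9,10,11,12,13,14,15,17,18,19,20,21,22,23,24,25,26,27,28,29,30,31: 10101001011111000010010100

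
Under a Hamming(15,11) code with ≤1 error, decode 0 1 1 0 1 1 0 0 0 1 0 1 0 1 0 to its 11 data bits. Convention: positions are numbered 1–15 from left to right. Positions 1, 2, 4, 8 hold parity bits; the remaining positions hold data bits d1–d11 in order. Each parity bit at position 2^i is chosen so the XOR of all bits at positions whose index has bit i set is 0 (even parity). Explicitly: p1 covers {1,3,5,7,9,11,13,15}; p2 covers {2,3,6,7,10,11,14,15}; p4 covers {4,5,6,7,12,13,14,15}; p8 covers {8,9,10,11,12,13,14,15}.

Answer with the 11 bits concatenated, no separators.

s1 (pos 1,3,5,7,9,11,13,15): 0⊕1⊕1⊕0⊕0⊕0⊕0⊕0 = 0
s2 (pos 2,3,6,7,10,11,14,15): 1⊕1⊕1⊕0⊕1⊕0⊕1⊕0 = 1
s4 (pos 4,5,6,7,12,13,14,15): 0⊕1⊕1⊕0⊕1⊕0⊕1⊕0 = 0
s8 (pos 8,9,10,11,12,13,14,15): 0⊕0⊕1⊕0⊕1⊕0⊕1⊕0 = 1
Syndrome s8…s1 = 1010 → error at position 10.
Flip position 10: 011011000101010 → 011011000001010
Read data bits from positions 3,5,6,7,9,10,11,12,13,14,15: 11100001010

11100001010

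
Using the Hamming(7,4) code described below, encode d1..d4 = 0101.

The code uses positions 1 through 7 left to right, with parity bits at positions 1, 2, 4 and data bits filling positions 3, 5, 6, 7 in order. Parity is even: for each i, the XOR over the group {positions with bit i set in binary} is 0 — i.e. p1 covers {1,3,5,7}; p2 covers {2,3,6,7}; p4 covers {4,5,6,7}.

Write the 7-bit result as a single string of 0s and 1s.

Place data at non-parity positions: p1 p2 0 p4 1 0 1
p1 (pos 1,3,5,7): XOR of data positions = 0⊕1⊕1 = 0
p2 (pos 2,3,6,7): XOR of data positions = 0⊕0⊕1 = 1
p4 (pos 4,5,6,7): XOR of data positions = 1⊕0⊕1 = 0
Codeword: 0100101

0100101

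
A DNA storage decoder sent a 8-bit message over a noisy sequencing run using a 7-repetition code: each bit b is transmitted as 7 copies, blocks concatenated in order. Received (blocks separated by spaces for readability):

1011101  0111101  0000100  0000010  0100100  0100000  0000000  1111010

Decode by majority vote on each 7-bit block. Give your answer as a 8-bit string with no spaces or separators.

Block 1 (1011101): 5 ones → 1
Block 2 (0111101): 5 ones → 1
Block 3 (0000100): 1 one → 0
Block 4 (0000010): 1 one → 0
Block 5 (0100100): 2 ones → 0
Block 6 (0100000): 1 one → 0
Block 7 (0000000): 0 ones → 0
Block 8 (1111010): 5 ones → 1

11000001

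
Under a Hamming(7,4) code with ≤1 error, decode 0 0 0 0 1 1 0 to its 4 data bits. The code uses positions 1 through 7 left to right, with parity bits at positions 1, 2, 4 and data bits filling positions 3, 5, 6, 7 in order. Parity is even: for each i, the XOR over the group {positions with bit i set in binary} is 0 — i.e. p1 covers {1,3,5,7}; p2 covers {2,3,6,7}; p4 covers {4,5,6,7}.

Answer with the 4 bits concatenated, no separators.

s1 (pos 1,3,5,7): 0⊕0⊕1⊕0 = 1
s2 (pos 2,3,6,7): 0⊕0⊕1⊕0 = 1
s4 (pos 4,5,6,7): 0⊕1⊕1⊕0 = 0
Syndrome s4…s1 = 011 → error at position 3.
Flip position 3: 0000110 → 0010110
Read data bits from positions 3,5,6,7: 1110

1110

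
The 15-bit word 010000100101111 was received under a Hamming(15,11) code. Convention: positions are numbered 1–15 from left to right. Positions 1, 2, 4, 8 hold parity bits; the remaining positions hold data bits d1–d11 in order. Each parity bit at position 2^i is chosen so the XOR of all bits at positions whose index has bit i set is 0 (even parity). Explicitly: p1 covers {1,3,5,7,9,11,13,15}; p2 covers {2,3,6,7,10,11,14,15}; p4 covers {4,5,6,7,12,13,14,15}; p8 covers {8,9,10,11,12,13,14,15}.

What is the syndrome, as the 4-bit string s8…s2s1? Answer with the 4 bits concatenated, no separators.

1111

s1 (pos 1,3,5,7,9,11,13,15): 0⊕0⊕0⊕1⊕0⊕0⊕1⊕1 = 1
s2 (pos 2,3,6,7,10,11,14,15): 1⊕0⊕0⊕1⊕1⊕0⊕1⊕1 = 1
s4 (pos 4,5,6,7,12,13,14,15): 0⊕0⊕0⊕1⊕1⊕1⊕1⊕1 = 1
s8 (pos 8,9,10,11,12,13,14,15): 0⊕0⊕1⊕0⊕1⊕1⊕1⊕1 = 1
Syndrome s8…s1 = 1111 → error at position 15.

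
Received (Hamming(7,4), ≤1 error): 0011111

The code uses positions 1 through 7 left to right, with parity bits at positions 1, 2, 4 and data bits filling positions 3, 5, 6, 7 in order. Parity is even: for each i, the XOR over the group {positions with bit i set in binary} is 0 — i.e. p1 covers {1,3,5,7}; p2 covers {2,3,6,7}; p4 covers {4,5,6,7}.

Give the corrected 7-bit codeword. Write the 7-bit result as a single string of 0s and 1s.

0001111

s1 (pos 1,3,5,7): 0⊕1⊕1⊕1 = 1
s2 (pos 2,3,6,7): 0⊕1⊕1⊕1 = 1
s4 (pos 4,5,6,7): 1⊕1⊕1⊕1 = 0
Syndrome s4…s1 = 011 → error at position 3.
Flip position 3: 0011111 → 0001111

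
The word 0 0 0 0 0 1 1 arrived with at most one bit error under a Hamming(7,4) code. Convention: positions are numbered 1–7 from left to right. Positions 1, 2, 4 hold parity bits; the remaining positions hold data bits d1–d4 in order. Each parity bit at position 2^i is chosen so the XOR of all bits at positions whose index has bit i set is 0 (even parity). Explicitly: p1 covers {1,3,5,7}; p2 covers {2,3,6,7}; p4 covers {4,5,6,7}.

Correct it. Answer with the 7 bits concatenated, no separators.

s1 (pos 1,3,5,7): 0⊕0⊕0⊕1 = 1
s2 (pos 2,3,6,7): 0⊕0⊕1⊕1 = 0
s4 (pos 4,5,6,7): 0⊕0⊕1⊕1 = 0
Syndrome s4…s1 = 001 → error at position 1.
Flip position 1: 0000011 → 1000011

1000011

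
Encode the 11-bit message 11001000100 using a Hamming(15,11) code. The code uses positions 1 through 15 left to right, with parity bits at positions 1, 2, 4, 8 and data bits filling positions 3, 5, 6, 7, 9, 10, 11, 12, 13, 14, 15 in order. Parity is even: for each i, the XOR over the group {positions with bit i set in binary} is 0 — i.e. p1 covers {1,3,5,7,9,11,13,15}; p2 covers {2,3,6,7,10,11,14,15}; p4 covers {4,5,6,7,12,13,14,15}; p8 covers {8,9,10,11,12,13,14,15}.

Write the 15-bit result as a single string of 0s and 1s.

Place data at non-parity positions: p1 p2 1 p4 1 0 0 p8 1 0 0 0 1 0 0
p1 (pos 1,3,5,7,9,11,13,15): XOR of data positions = 1⊕1⊕0⊕1⊕0⊕1⊕0 = 0
p2 (pos 2,3,6,7,10,11,14,15): XOR of data positions = 1⊕0⊕0⊕0⊕0⊕0⊕0 = 1
p4 (pos 4,5,6,7,12,13,14,15): XOR of data positions = 1⊕0⊕0⊕0⊕1⊕0⊕0 = 0
p8 (pos 8,9,10,11,12,13,14,15): XOR of data positions = 1⊕0⊕0⊕0⊕1⊕0⊕0 = 0
Codeword: 011010001000100

011010001000100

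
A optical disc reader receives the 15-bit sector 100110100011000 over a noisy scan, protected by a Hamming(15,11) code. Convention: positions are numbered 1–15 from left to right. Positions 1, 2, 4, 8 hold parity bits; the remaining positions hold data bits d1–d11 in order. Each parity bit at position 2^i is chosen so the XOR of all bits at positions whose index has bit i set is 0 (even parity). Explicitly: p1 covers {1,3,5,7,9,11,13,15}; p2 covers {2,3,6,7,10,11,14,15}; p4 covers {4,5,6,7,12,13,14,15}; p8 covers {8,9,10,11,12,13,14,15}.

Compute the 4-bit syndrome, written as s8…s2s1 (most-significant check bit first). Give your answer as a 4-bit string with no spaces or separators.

0000

s1 (pos 1,3,5,7,9,11,13,15): 1⊕0⊕1⊕1⊕0⊕1⊕0⊕0 = 0
s2 (pos 2,3,6,7,10,11,14,15): 0⊕0⊕0⊕1⊕0⊕1⊕0⊕0 = 0
s4 (pos 4,5,6,7,12,13,14,15): 1⊕1⊕0⊕1⊕1⊕0⊕0⊕0 = 0
s8 (pos 8,9,10,11,12,13,14,15): 0⊕0⊕0⊕1⊕1⊕0⊕0⊕0 = 0
Syndrome s8…s1 = 0000 → no error.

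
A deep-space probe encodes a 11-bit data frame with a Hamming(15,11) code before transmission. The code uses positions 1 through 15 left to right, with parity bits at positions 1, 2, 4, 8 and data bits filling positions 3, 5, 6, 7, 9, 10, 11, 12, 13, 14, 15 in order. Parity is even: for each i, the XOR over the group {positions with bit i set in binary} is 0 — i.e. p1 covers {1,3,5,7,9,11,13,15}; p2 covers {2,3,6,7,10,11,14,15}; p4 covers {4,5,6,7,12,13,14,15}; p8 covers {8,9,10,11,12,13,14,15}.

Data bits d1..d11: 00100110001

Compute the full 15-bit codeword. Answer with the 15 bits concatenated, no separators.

Place data at non-parity positions: p1 p2 0 p4 0 1 0 p8 0 1 1 0 0 0 1
p1 (pos 1,3,5,7,9,11,13,15): XOR of data positions = 0⊕0⊕0⊕0⊕1⊕0⊕1 = 0
p2 (pos 2,3,6,7,10,11,14,15): XOR of data positions = 0⊕1⊕0⊕1⊕1⊕0⊕1 = 0
p4 (pos 4,5,6,7,12,13,14,15): XOR of data positions = 0⊕1⊕0⊕0⊕0⊕0⊕1 = 0
p8 (pos 8,9,10,11,12,13,14,15): XOR of data positions = 0⊕1⊕1⊕0⊕0⊕0⊕1 = 1
Codeword: 000001010110001

000001010110001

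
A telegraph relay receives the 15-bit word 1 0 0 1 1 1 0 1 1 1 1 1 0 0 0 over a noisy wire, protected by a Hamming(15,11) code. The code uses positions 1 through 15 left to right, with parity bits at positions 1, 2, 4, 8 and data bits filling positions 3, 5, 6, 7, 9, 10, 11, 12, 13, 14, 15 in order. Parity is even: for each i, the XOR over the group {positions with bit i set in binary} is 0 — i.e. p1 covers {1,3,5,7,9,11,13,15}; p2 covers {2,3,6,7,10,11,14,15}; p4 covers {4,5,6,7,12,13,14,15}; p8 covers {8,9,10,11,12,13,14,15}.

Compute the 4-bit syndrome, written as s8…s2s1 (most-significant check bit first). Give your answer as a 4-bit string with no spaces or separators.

s1 (pos 1,3,5,7,9,11,13,15): 1⊕0⊕1⊕0⊕1⊕1⊕0⊕0 = 0
s2 (pos 2,3,6,7,10,11,14,15): 0⊕0⊕1⊕0⊕1⊕1⊕0⊕0 = 1
s4 (pos 4,5,6,7,12,13,14,15): 1⊕1⊕1⊕0⊕1⊕0⊕0⊕0 = 0
s8 (pos 8,9,10,11,12,13,14,15): 1⊕1⊕1⊕1⊕1⊕0⊕0⊕0 = 1
Syndrome s8…s1 = 1010 → error at position 10.

1010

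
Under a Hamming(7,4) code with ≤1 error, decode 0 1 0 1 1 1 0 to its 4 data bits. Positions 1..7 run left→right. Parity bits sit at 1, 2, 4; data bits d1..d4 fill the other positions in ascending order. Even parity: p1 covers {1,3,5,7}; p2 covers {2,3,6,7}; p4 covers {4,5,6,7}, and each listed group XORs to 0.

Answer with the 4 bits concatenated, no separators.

s1 (pos 1,3,5,7): 0⊕0⊕1⊕0 = 1
s2 (pos 2,3,6,7): 1⊕0⊕1⊕0 = 0
s4 (pos 4,5,6,7): 1⊕1⊕1⊕0 = 1
Syndrome s4…s1 = 101 → error at position 5.
Flip position 5: 0101110 → 0101010
Read data bits from positions 3,5,6,7: 0010

0010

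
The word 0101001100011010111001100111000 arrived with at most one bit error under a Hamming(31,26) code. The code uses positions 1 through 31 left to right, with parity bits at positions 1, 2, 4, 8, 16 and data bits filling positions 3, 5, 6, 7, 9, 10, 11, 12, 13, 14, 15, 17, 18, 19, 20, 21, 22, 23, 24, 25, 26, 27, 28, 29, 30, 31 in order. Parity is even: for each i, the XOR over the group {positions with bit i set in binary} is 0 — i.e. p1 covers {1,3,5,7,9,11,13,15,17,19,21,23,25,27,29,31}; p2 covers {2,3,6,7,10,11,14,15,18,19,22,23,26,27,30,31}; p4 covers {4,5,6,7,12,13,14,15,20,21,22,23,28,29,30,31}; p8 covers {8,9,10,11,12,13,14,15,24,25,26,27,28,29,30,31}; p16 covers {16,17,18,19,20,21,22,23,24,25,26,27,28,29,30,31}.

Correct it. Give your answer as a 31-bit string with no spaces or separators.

0101001100111010111001100111000

s1 (pos 1,3,5,7,9,11,13,15,17,19,21,23,25,27,29,31): 0⊕0⊕0⊕1⊕0⊕0⊕1⊕1⊕1⊕1⊕0⊕1⊕0⊕1⊕0⊕0 = 1
s2 (pos 2,3,6,7,10,11,14,15,18,19,22,23,26,27,30,31): 1⊕0⊕0⊕1⊕0⊕0⊕0⊕1⊕1⊕1⊕1⊕1⊕1⊕1⊕0⊕0 = 1
s4 (pos 4,5,6,7,12,13,14,15,20,21,22,23,28,29,30,31): 1⊕0⊕0⊕1⊕1⊕1⊕0⊕1⊕0⊕0⊕1⊕1⊕1⊕0⊕0⊕0 = 0
s8 (pos 8,9,10,11,12,13,14,15,24,25,26,27,28,29,30,31): 1⊕0⊕0⊕0⊕1⊕1⊕0⊕1⊕0⊕0⊕1⊕1⊕1⊕0⊕0⊕0 = 1
s16 (pos 16,17,18,19,20,21,22,23,24,25,26,27,28,29,30,31): 0⊕1⊕1⊕1⊕0⊕0⊕1⊕1⊕0⊕0⊕1⊕1⊕1⊕0⊕0⊕0 = 0
Syndrome s16…s1 = 01011 → error at position 11.
Flip position 11: 0101001100011010111001100111000 → 0101001100111010111001100111000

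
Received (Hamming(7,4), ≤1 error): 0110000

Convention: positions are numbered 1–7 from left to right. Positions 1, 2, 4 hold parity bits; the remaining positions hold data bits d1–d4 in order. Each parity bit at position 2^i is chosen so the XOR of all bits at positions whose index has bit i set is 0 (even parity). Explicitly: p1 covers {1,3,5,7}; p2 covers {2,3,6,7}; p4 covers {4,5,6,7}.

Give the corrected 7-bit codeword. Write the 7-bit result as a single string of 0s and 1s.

1110000

s1 (pos 1,3,5,7): 0⊕1⊕0⊕0 = 1
s2 (pos 2,3,6,7): 1⊕1⊕0⊕0 = 0
s4 (pos 4,5,6,7): 0⊕0⊕0⊕0 = 0
Syndrome s4…s1 = 001 → error at position 1.
Flip position 1: 0110000 → 1110000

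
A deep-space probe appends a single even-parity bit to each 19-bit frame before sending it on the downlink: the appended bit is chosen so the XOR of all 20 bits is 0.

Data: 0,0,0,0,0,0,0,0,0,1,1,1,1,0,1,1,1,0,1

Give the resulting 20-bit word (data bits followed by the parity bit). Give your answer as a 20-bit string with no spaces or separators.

XOR of the 19 data bits: 0⊕0⊕0⊕0⊕0⊕0⊕0⊕0⊕0⊕1⊕1⊕1⊕1⊕0⊕1⊕1⊕1⊕0⊕1 = 0
Parity bit = 0 (so all 20 bits XOR to 0).

00000000011110111010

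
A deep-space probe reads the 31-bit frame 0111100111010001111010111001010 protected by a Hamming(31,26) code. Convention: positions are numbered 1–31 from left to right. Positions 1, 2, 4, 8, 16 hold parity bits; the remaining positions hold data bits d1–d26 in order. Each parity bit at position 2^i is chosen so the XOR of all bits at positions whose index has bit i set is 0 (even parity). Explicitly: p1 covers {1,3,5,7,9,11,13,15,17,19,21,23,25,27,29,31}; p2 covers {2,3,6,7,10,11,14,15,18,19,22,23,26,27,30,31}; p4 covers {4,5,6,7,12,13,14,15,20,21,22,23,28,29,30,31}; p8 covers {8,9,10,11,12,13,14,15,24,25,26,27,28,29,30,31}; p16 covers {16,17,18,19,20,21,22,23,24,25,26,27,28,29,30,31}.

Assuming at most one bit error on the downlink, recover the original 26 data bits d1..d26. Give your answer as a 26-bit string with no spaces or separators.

s1 (pos 1,3,5,7,9,11,13,15,17,19,21,23,25,27,29,31): 0⊕1⊕1⊕0⊕1⊕0⊕0⊕0⊕1⊕1⊕1⊕1⊕1⊕0⊕0⊕0 = 0
s2 (pos 2,3,6,7,10,11,14,15,18,19,22,23,26,27,30,31): 1⊕1⊕0⊕0⊕1⊕0⊕0⊕0⊕1⊕1⊕0⊕1⊕0⊕0⊕1⊕0 = 1
s4 (pos 4,5,6,7,12,13,14,15,20,21,22,23,28,29,30,31): 1⊕1⊕0⊕0⊕1⊕0⊕0⊕0⊕0⊕1⊕0⊕1⊕1⊕0⊕1⊕0 = 1
s8 (pos 8,9,10,11,12,13,14,15,24,25,26,27,28,29,30,31): 1⊕1⊕1⊕0⊕1⊕0⊕0⊕0⊕1⊕1⊕0⊕0⊕1⊕0⊕1⊕0 = 0
s16 (pos 16,17,18,19,20,21,22,23,24,25,26,27,28,29,30,31): 1⊕1⊕1⊕1⊕0⊕1⊕0⊕1⊕1⊕1⊕0⊕0⊕1⊕0⊕1⊕0 = 0
Syndrome s16…s1 = 00110 → error at position 6.
Flip position 6: 0111100111010001111010111001010 → 0111110111010001111010111001010
Read data bits from positions 3,5,6,7,9,10,11,12,13,14,15,17,18,19,20,21,22,23,24,25,26,27,28,29,30,31: 11101101000111010111001010

11101101000111010111001010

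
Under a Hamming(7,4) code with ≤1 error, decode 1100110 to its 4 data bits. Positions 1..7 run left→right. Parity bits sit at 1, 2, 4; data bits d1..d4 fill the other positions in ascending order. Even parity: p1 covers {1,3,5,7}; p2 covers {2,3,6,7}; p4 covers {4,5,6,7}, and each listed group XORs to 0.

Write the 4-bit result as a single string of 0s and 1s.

0110

s1 (pos 1,3,5,7): 1⊕0⊕1⊕0 = 0
s2 (pos 2,3,6,7): 1⊕0⊕1⊕0 = 0
s4 (pos 4,5,6,7): 0⊕1⊕1⊕0 = 0
Syndrome s4…s1 = 000 → no error.
Read data bits from positions 3,5,6,7: 0110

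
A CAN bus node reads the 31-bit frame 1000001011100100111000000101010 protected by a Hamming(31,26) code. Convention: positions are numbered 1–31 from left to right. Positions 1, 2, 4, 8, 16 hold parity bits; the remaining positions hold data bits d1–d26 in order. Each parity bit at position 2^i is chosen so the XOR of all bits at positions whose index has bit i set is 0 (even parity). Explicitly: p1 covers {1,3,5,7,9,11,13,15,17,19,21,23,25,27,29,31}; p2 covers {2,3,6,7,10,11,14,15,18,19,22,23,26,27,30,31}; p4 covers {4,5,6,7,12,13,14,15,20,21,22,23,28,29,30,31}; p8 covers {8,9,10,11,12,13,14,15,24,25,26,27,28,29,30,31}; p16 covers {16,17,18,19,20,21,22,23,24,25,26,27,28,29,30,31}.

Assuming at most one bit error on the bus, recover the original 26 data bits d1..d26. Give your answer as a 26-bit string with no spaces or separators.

00011110010111000000101010

s1 (pos 1,3,5,7,9,11,13,15,17,19,21,23,25,27,29,31): 1⊕0⊕0⊕1⊕1⊕1⊕0⊕0⊕1⊕1⊕0⊕0⊕0⊕0⊕0⊕0 = 0
s2 (pos 2,3,6,7,10,11,14,15,18,19,22,23,26,27,30,31): 0⊕0⊕0⊕1⊕1⊕1⊕1⊕0⊕1⊕1⊕0⊕0⊕1⊕0⊕1⊕0 = 0
s4 (pos 4,5,6,7,12,13,14,15,20,21,22,23,28,29,30,31): 0⊕0⊕0⊕1⊕0⊕0⊕1⊕0⊕0⊕0⊕0⊕0⊕1⊕0⊕1⊕0 = 0
s8 (pos 8,9,10,11,12,13,14,15,24,25,26,27,28,29,30,31): 0⊕1⊕1⊕1⊕0⊕0⊕1⊕0⊕0⊕0⊕1⊕0⊕1⊕0⊕1⊕0 = 1
s16 (pos 16,17,18,19,20,21,22,23,24,25,26,27,28,29,30,31): 0⊕1⊕1⊕1⊕0⊕0⊕0⊕0⊕0⊕0⊕1⊕0⊕1⊕0⊕1⊕0 = 0
Syndrome s16…s1 = 01000 → error at position 8.
Flip position 8: 1000001011100100111000000101010 → 1000001111100100111000000101010
Read data bits from positions 3,5,6,7,9,10,11,12,13,14,15,17,18,19,20,21,22,23,24,25,26,27,28,29,30,31: 00011110010111000000101010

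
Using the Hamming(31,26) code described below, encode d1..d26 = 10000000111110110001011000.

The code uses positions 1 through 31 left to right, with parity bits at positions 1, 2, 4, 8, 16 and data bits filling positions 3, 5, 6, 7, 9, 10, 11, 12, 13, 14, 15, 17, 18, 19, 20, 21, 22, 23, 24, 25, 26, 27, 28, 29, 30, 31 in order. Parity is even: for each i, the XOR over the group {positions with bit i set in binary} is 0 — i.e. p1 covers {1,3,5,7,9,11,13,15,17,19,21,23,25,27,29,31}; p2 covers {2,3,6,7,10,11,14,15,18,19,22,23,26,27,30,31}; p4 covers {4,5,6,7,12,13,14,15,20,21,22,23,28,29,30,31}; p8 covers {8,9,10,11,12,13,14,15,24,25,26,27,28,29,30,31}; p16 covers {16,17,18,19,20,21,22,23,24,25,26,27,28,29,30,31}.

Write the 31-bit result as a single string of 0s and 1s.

Place data at non-parity positions: p1 p2 1 p4 0 0 0 p8 0 0 0 0 1 1 1 p16 1 1 0 1 1 0 0 0 1 0 1 1 0 0 0
p1 (pos 1,3,5,7,9,11,13,15,17,19,21,23,25,27,29,31): XOR of data positions = 1⊕0⊕0⊕0⊕0⊕1⊕1⊕1⊕0⊕1⊕0⊕1⊕1⊕0⊕0 = 1
p2 (pos 2,3,6,7,10,11,14,15,18,19,22,23,26,27,30,31): XOR of data positions = 1⊕0⊕0⊕0⊕0⊕1⊕1⊕1⊕0⊕0⊕0⊕0⊕1⊕0⊕0 = 1
p4 (pos 4,5,6,7,12,13,14,15,20,21,22,23,28,29,30,31): XOR of data positions = 0⊕0⊕0⊕0⊕1⊕1⊕1⊕1⊕1⊕0⊕0⊕1⊕0⊕0⊕0 = 0
p8 (pos 8,9,10,11,12,13,14,15,24,25,26,27,28,29,30,31): XOR of data positions = 0⊕0⊕0⊕0⊕1⊕1⊕1⊕0⊕1⊕0⊕1⊕1⊕0⊕0⊕0 = 0
p16 (pos 16,17,18,19,20,21,22,23,24,25,26,27,28,29,30,31): XOR of data positions = 1⊕1⊕0⊕1⊕1⊕0⊕0⊕0⊕1⊕0⊕1⊕1⊕0⊕0⊕0 = 1
Codeword: 1110000000001111110110001011000

1110000000001111110110001011000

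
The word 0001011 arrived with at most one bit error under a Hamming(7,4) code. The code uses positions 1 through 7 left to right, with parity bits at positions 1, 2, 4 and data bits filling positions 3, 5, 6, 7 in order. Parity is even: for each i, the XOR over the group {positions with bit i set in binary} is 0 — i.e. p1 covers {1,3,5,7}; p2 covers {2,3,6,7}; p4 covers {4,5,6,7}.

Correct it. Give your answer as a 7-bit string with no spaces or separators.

0001111

s1 (pos 1,3,5,7): 0⊕0⊕0⊕1 = 1
s2 (pos 2,3,6,7): 0⊕0⊕1⊕1 = 0
s4 (pos 4,5,6,7): 1⊕0⊕1⊕1 = 1
Syndrome s4…s1 = 101 → error at position 5.
Flip position 5: 0001011 → 0001111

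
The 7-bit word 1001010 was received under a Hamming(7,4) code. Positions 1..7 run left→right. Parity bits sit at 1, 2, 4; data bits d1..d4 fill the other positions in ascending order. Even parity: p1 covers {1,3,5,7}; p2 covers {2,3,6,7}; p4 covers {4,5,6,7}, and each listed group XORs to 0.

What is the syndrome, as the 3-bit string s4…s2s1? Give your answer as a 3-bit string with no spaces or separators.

s1 (pos 1,3,5,7): 1⊕0⊕0⊕0 = 1
s2 (pos 2,3,6,7): 0⊕0⊕1⊕0 = 1
s4 (pos 4,5,6,7): 1⊕0⊕1⊕0 = 0
Syndrome s4…s1 = 011 → error at position 3.

011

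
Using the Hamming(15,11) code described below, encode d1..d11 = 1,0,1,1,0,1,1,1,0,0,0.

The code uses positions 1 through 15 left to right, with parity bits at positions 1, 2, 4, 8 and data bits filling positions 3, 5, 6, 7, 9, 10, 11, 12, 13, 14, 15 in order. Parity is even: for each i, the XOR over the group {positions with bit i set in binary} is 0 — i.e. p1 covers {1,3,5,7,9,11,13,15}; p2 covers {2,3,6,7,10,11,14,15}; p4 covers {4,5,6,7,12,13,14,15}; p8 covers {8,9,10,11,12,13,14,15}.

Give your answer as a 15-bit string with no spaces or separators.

Place data at non-parity positions: p1 p2 1 p4 0 1 1 p8 0 1 1 1 0 0 0
p1 (pos 1,3,5,7,9,11,13,15): XOR of data positions = 1⊕0⊕1⊕0⊕1⊕0⊕0 = 1
p2 (pos 2,3,6,7,10,11,14,15): XOR of data positions = 1⊕1⊕1⊕1⊕1⊕0⊕0 = 1
p4 (pos 4,5,6,7,12,13,14,15): XOR of data positions = 0⊕1⊕1⊕1⊕0⊕0⊕0 = 1
p8 (pos 8,9,10,11,12,13,14,15): XOR of data positions = 0⊕1⊕1⊕1⊕0⊕0⊕0 = 1
Codeword: 111101110111000

111101110111000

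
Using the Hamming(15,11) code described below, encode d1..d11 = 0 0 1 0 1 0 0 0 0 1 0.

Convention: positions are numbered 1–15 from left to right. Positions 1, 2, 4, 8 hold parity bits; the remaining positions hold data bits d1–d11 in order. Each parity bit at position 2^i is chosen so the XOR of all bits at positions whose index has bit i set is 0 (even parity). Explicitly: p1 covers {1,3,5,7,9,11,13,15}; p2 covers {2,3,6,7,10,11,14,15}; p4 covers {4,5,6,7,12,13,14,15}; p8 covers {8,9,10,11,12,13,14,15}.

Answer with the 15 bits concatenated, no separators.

100001001000010

Place data at non-parity positions: p1 p2 0 p4 0 1 0 p8 1 0 0 0 0 1 0
p1 (pos 1,3,5,7,9,11,13,15): XOR of data positions = 0⊕0⊕0⊕1⊕0⊕0⊕0 = 1
p2 (pos 2,3,6,7,10,11,14,15): XOR of data positions = 0⊕1⊕0⊕0⊕0⊕1⊕0 = 0
p4 (pos 4,5,6,7,12,13,14,15): XOR of data positions = 0⊕1⊕0⊕0⊕0⊕1⊕0 = 0
p8 (pos 8,9,10,11,12,13,14,15): XOR of data positions = 1⊕0⊕0⊕0⊕0⊕1⊕0 = 0
Codeword: 100001001000010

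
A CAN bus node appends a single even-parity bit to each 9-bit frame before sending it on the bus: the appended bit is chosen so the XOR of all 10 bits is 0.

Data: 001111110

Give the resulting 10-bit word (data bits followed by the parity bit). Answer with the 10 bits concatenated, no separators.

XOR of the 9 data bits: 0⊕0⊕1⊕1⊕1⊕1⊕1⊕1⊕0 = 0
Parity bit = 0 (so all 10 bits XOR to 0).

0011111100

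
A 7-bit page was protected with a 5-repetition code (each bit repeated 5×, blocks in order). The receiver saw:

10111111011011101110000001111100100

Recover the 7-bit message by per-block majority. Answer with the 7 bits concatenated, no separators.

Block 1 (10111): 4 ones → 1
Block 2 (11101): 4 ones → 1
Block 3 (10111): 4 ones → 1
Block 4 (01110): 3 ones → 1
Block 5 (00000): 0 ones → 0
Block 6 (11111): 5 ones → 1
Block 7 (00100): 1 one → 0

1111010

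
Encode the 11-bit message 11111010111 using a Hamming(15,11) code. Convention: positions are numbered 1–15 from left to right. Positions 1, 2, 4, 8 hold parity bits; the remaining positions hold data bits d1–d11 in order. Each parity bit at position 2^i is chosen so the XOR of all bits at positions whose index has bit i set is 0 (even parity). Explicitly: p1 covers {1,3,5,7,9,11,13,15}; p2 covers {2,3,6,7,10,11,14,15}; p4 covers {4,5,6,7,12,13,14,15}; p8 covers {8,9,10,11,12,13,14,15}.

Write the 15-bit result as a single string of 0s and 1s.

Place data at non-parity positions: p1 p2 1 p4 1 1 1 p8 1 0 1 0 1 1 1
p1 (pos 1,3,5,7,9,11,13,15): XOR of data positions = 1⊕1⊕1⊕1⊕1⊕1⊕1 = 1
p2 (pos 2,3,6,7,10,11,14,15): XOR of data positions = 1⊕1⊕1⊕0⊕1⊕1⊕1 = 0
p4 (pos 4,5,6,7,12,13,14,15): XOR of data positions = 1⊕1⊕1⊕0⊕1⊕1⊕1 = 0
p8 (pos 8,9,10,11,12,13,14,15): XOR of data positions = 1⊕0⊕1⊕0⊕1⊕1⊕1 = 1
Codeword: 101011111010111

101011111010111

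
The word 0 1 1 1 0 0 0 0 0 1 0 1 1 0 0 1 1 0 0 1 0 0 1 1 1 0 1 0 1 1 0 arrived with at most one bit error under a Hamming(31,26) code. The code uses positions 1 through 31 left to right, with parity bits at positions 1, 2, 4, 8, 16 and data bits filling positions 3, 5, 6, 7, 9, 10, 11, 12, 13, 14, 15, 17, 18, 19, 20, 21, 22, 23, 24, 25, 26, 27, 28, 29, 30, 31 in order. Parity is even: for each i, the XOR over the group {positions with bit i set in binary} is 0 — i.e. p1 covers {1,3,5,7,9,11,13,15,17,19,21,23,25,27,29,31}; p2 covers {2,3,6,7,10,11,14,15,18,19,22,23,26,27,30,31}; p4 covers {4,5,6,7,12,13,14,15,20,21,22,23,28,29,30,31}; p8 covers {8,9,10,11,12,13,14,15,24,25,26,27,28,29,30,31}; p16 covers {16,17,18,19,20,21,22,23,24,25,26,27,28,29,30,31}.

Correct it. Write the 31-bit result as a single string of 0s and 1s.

0111000001011001100110111010110

s1 (pos 1,3,5,7,9,11,13,15,17,19,21,23,25,27,29,31): 0⊕1⊕0⊕0⊕0⊕0⊕1⊕0⊕1⊕0⊕0⊕1⊕1⊕1⊕1⊕0 = 1
s2 (pos 2,3,6,7,10,11,14,15,18,19,22,23,26,27,30,31): 1⊕1⊕0⊕0⊕1⊕0⊕0⊕0⊕0⊕0⊕0⊕1⊕0⊕1⊕1⊕0 = 0
s4 (pos 4,5,6,7,12,13,14,15,20,21,22,23,28,29,30,31): 1⊕0⊕0⊕0⊕1⊕1⊕0⊕0⊕1⊕0⊕0⊕1⊕0⊕1⊕1⊕0 = 1
s8 (pos 8,9,10,11,12,13,14,15,24,25,26,27,28,29,30,31): 0⊕0⊕1⊕0⊕1⊕1⊕0⊕0⊕1⊕1⊕0⊕1⊕0⊕1⊕1⊕0 = 0
s16 (pos 16,17,18,19,20,21,22,23,24,25,26,27,28,29,30,31): 1⊕1⊕0⊕0⊕1⊕0⊕0⊕1⊕1⊕1⊕0⊕1⊕0⊕1⊕1⊕0 = 1
Syndrome s16…s1 = 10101 → error at position 21.
Flip position 21: 0111000001011001100100111010110 → 0111000001011001100110111010110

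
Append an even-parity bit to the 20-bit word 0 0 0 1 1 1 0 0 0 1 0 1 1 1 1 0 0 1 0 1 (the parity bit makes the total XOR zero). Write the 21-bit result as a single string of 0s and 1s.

000111000101111001010

XOR of the 20 data bits: 0⊕0⊕0⊕1⊕1⊕1⊕0⊕0⊕0⊕1⊕0⊕1⊕1⊕1⊕1⊕0⊕0⊕1⊕0⊕1 = 0
Parity bit = 0 (so all 21 bits XOR to 0).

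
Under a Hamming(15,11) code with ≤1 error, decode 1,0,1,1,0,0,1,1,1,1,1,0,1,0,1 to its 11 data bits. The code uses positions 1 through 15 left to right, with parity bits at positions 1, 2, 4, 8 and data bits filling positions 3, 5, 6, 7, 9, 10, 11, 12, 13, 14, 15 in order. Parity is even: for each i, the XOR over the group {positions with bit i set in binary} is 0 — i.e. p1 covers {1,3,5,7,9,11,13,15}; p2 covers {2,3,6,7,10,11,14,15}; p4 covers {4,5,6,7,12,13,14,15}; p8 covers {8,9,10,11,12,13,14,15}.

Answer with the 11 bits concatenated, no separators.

s1 (pos 1,3,5,7,9,11,13,15): 1⊕1⊕0⊕1⊕1⊕1⊕1⊕1 = 1
s2 (pos 2,3,6,7,10,11,14,15): 0⊕1⊕0⊕1⊕1⊕1⊕0⊕1 = 1
s4 (pos 4,5,6,7,12,13,14,15): 1⊕0⊕0⊕1⊕0⊕1⊕0⊕1 = 0
s8 (pos 8,9,10,11,12,13,14,15): 1⊕1⊕1⊕1⊕0⊕1⊕0⊕1 = 0
Syndrome s8…s1 = 0011 → error at position 3.
Flip position 3: 101100111110101 → 100100111110101
Read data bits from positions 3,5,6,7,9,10,11,12,13,14,15: 00011110101

00011110101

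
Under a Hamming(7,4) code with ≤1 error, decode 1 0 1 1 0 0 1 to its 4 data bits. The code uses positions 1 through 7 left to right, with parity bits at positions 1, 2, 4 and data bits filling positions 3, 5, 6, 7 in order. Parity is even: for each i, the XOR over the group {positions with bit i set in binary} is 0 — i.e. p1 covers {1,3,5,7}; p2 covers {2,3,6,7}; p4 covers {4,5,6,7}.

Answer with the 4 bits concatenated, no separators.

1001

s1 (pos 1,3,5,7): 1⊕1⊕0⊕1 = 1
s2 (pos 2,3,6,7): 0⊕1⊕0⊕1 = 0
s4 (pos 4,5,6,7): 1⊕0⊕0⊕1 = 0
Syndrome s4…s1 = 001 → error at position 1.
Flip position 1: 1011001 → 0011001
Read data bits from positions 3,5,6,7: 1001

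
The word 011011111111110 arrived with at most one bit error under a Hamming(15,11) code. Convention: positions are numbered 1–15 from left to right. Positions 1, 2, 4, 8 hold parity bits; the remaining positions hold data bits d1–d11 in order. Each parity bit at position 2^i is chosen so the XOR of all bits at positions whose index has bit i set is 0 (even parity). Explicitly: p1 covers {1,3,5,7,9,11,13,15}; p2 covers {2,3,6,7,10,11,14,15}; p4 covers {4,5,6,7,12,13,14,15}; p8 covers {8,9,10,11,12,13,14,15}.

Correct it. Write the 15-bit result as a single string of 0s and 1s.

011011111011110

s1 (pos 1,3,5,7,9,11,13,15): 0⊕1⊕1⊕1⊕1⊕1⊕1⊕0 = 0
s2 (pos 2,3,6,7,10,11,14,15): 1⊕1⊕1⊕1⊕1⊕1⊕1⊕0 = 1
s4 (pos 4,5,6,7,12,13,14,15): 0⊕1⊕1⊕1⊕1⊕1⊕1⊕0 = 0
s8 (pos 8,9,10,11,12,13,14,15): 1⊕1⊕1⊕1⊕1⊕1⊕1⊕0 = 1
Syndrome s8…s1 = 1010 → error at position 10.
Flip position 10: 011011111111110 → 011011111011110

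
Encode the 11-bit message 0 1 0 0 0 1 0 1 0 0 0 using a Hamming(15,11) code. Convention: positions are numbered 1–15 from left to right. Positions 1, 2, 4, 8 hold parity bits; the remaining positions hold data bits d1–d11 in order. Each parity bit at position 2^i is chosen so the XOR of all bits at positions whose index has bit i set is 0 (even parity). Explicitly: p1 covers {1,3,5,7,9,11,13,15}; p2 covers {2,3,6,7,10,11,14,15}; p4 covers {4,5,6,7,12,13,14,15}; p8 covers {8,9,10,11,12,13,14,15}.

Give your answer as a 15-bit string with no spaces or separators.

110010000101000

Place data at non-parity positions: p1 p2 0 p4 1 0 0 p8 0 1 0 1 0 0 0
p1 (pos 1,3,5,7,9,11,13,15): XOR of data positions = 0⊕1⊕0⊕0⊕0⊕0⊕0 = 1
p2 (pos 2,3,6,7,10,11,14,15): XOR of data positions = 0⊕0⊕0⊕1⊕0⊕0⊕0 = 1
p4 (pos 4,5,6,7,12,13,14,15): XOR of data positions = 1⊕0⊕0⊕1⊕0⊕0⊕0 = 0
p8 (pos 8,9,10,11,12,13,14,15): XOR of data positions = 0⊕1⊕0⊕1⊕0⊕0⊕0 = 0
Codeword: 110010000101000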